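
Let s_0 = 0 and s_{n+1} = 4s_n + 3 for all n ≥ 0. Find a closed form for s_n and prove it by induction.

Claim: s_n = 4^n − 1.

Base case: s_0 = 0, and 4^0 − 1 = 1 − 1 = 0.
Assume s_m = 4^m − 1 for some m ≥ 0.
Then s_{m+1} = 4s_m + 3 = 4·(4^m − 1) + 3 = 4^{m+1} − 4 + 3 = 4^{m+1} − 1.
Hence s_n = 4^n − 1 for every n ≥ 0, by induction.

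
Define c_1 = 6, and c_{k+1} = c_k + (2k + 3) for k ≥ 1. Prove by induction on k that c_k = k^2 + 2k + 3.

Base case: c_1 = 6, and 1^2 + 2·1 + 3 = 6.
Assume c_j = j^2 + 2j + 3.
Then c_{j+1} = c_j + (2j + 3) = (j^2 + 2j + 3) + (2j + 3) = j^2 + 4j + 6,
and (j+1)^2 + 2·(j+1) + 3 = j^2 + 4j + 6.
This completes the inductive step, so c_k = k^2 + 2k + 3 for all k ≥ 1.

c_k = k^2 + 2k + 3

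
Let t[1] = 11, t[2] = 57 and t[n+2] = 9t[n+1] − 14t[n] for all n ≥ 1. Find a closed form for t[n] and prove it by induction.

Claim: t[n] = 2·2^n + 7^n.

Base cases: t[1] = 11 and 2·2^1 + 7^1 = 11; t[2] = 57 and 2·2^2 + 7^2 = 57.
Assume t[j] = 2·2^j + 7^j for all 1 ≤ j ≤ m, where m ≥ 2.
Then t[m+1] = 9t[m] − 14t[m−1] = 9·(2·2^m + 7^m) − 14·(2·2^{m−1} + 7^{m−1}) = 2·(9·2 − 14)2^{m−1} + (9·7 − 14)7^{m−1} = 8·2^{m−1} + 49·7^{m−1} = 2·2^{m+1} + 7^{m+1}.
This completes the inductive step, so t[n] = 2·2^n + 7^n for all n ≥ 1.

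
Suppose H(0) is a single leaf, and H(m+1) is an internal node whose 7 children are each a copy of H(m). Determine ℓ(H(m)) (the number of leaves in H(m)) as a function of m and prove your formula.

Claim: ℓ(H(m)) = 7^m.

Base case: ℓ(H(0)) = 1, and 7^0 = 1.
Assume ℓ(H(j)) = 7^j.
Then ℓ(H(j+1)) = 7·ℓ(H(j)) = 7·7^j = 7^{j+1}.
Hence ℓ(H(m)) = 7^m for every m ≥ 0, by induction.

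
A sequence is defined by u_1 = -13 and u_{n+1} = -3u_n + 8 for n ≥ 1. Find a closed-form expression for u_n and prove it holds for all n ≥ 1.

Claim: u_n = 5·(-3)^n + 2.

Base case: u_1 = -13, and 5·(-3)^1 + 2 = -15 + 2 = -13.
Assume u_m = 5·(-3)^m + 2 for some m ≥ 1.
Then u_{m+1} = -3u_m + 8 = -3·(5·(-3)^m + 2) + 8 = -15·(-3)^m − 6 + 8 = 5·(-3)^{m+1} + 2.
This completes the inductive step, so u_n = 5·(-3)^n + 2 for all n ≥ 1.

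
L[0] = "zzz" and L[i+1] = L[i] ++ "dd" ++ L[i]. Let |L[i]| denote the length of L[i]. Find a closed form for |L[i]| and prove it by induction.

Claim: |L[i]| = 5·2^i − 2.

Base case: |L[0]| = 3, and 5·2^0 − 2 = 3.
Assume |L[k]| = 5·2^k − 2.
Then |L[k+1]| = |L[k]| + 2 + |L[k]| = 2|L[k]| + 2 = 2(5·2^k − 2) + 2 = 5·2^{k+1} − 4 + 2 = 5·2^{k+1} − 2.
So the formula holds for k+1, and by induction |L[i]| = 5·2^i − 2 for all i ≥ 0.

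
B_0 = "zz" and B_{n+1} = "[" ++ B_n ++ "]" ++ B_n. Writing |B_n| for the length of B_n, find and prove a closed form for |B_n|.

Claim: |B_n| = 2^{n+2} − 2.

Base case: |B_0| = 2, and 2^{0+2} − 2 = 2.
Assume |B_k| = 2^{k+2} − 2.
Then |B_{k+1}| = 1 + |B_k| + 1 + |B_k| = 2|B_k| + 2 = 2(2^{k+2} − 2) + 2 = 2^{k+3} − 4 + 2 = 2^{k+3} − 2.
Hence |B_n| = 2^{n+2} − 2 for every n ≥ 0, by induction.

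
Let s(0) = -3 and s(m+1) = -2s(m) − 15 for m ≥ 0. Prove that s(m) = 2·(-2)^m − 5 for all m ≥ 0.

Base case: s(0) = -3, and 2·(-2)^0 − 5 = 2 − 5 = -3.
Assume s(j) = 2·(-2)^j − 5 for some j ≥ 0.
Then s(j+1) = -2s(j) − 15 = -2·(2·(-2)^j − 5) − 15 = -4·(-2)^j + 10 − 15 = 2·(-2)^{j+1} − 5.
This completes the inductive step, so s(m) = 2·(-2)^m − 5 for all m ≥ 0.

s(m) = 2·(-2)^m − 5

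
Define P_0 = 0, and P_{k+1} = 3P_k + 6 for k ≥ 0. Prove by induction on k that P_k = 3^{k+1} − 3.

Base case: P_0 = 0, and 3^{0+1} − 3 = 3 − 3 = 0.
Assume P_m = 3^{m+1} − 3 for some m ≥ 0.
Then P_{m+1} = 3P_m + 6 = 3·(3^{m+1} − 3) + 6 = 3^{m+2} − 9 + 6 = 3^{m+2} − 3.
So the formula holds for m+1, and by induction P_k = 3^{k+1} − 3 for all k ≥ 0.

P_k = 3^{k+1} − 3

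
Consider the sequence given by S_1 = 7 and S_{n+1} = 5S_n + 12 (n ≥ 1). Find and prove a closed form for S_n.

Claim: S_n = 2·5^n − 3.

Base case: S_1 = 7, and 2·5^1 − 3 = 10 − 3 = 7.
Assume S_k = 2·5^k − 3 for some k ≥ 1.
Then S_{k+1} = 5S_k + 12 = 5·(2·5^k − 3) + 12 = 10·5^k − 15 + 12 = 2·5^{k+1} − 3.
So the formula holds for k+1, and by induction S_n = 2·5^n − 3 for all n ≥ 1.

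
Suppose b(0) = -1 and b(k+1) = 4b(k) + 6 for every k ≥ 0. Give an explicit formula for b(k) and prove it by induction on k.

Claim: b(k) = 4^k − 2.

Base case: b(0) = -1, and 4^0 − 2 = 1 − 2 = -1.
Assume b(m) = 4^m − 2 for some m ≥ 0.
Then b(m+1) = 4b(m) + 6 = 4·(4^m − 2) + 6 = 4^{m+1} − 8 + 6 = 4^{m+1} − 2.
Hence b(k) = 4^k − 2 for every k ≥ 0, by induction.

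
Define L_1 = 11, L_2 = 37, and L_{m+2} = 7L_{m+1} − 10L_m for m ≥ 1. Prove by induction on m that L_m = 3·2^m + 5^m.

Base cases: L_1 = 11 and 3·2^1 + 5^1 = 11; L_2 = 37 and 3·2^2 + 5^2 = 37.
Assume L_i = 3·2^i + 5^i for all 1 ≤ i ≤ j, where j ≥ 2.
Then L_{j+1} = 7L_j − 10L_{j−1} = 7·(3·2^j + 5^j) − 10·(3·2^{j−1} + 5^{j−1}) = 3·(7·2 − 10)2^{j−1} + (7·5 − 10)5^{j−1} = 12·2^{j−1} + 25·5^{j−1} = 3·2^{j+1} + 5^{j+1}.
This completes the inductive step, so L_m = 3·2^m + 5^m for all m ≥ 1.

L_m = 3·2^m + 5^m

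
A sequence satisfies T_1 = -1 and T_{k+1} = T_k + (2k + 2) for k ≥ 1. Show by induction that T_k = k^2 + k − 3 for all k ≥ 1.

Base case: T_1 = -1, and 1^2 + 1 − 3 = -1.
Assume T_m = m^2 + m − 3.
Then T_{m+1} = T_m + (2m + 2) = (m^2 + m − 3) + (2m + 2) = m^2 + 3m − 1,
and (m+1)^2 + (m+1) − 3 = m^2 + 3m − 1.
By induction, T_k = k^2 + k − 3 for all k ≥ 1.

T_k = k^2 + k − 3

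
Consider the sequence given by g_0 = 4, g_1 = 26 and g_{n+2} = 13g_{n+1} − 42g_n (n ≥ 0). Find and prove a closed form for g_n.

Claim: g_n = 2·6^n + 2·7^n.

Base cases: g_0 = 4 and 2·6^0 + 2·7^0 = 4; g_1 = 26 and 2·6^1 + 2·7^1 = 26.
Assume g_j = 2·6^j + 2·7^j for all 0 ≤ j ≤ m, where m ≥ 1.
Then g_{m+1} = 13g_m − 42g_{m−1} = 13·(2·6^m + 2·7^m) − 42·(2·6^{m−1} + 2·7^{m−1}) = 2·(13·6 − 42)6^{m−1} + 2·(13·7 − 42)7^{m−1} = 72·6^{m−1} + 98·7^{m−1} = 2·6^{m+1} + 2·7^{m+1}.
Hence g_n = 2·6^n + 2·7^n for every n ≥ 0, by strong induction.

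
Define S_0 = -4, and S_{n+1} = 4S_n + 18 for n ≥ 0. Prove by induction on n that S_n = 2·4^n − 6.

Base case: S_0 = -4, and 2·4^0 − 6 = 2 − 6 = -4.
Assume S_j = 2·4^j − 6 for some j ≥ 0.
Then S_{j+1} = 4S_j + 18 = 4·(2·4^j − 6) + 18 = 8·4^j − 24 + 18 = 2·4^{j+1} − 6.
This completes the inductive step, so S_n = 2·4^n − 6 for all n ≥ 0.

S_n = 2·4^n − 6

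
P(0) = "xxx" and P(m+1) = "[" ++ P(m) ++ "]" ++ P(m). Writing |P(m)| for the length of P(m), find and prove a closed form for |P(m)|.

Claim: |P(m)| = 5·2^m − 2.

Base case: |P(0)| = 3, and 5·2^0 − 2 = 3.
Assume |P(r)| = 5·2^r − 2.
Then |P(r+1)| = 1 + |P(r)| + 1 + |P(r)| = 2|P(r)| + 2 = 2(5·2^r − 2) + 2 = 5·2^{r+1} − 4 + 2 = 5·2^{r+1} − 2.
Hence |P(m)| = 5·2^m − 2 for every m ≥ 0, by induction.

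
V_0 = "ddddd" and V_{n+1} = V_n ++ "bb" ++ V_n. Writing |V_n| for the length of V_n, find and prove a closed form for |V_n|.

Claim: |V_n| = 7·2^n − 2.

Base case: |V_0| = 5, and 7·2^0 − 2 = 5.
Assume |V_j| = 7·2^j − 2.
Then |V_{j+1}| = |V_j| + 2 + |V_j| = 2|V_j| + 2 = 2(7·2^j − 2) + 2 = 7·2^{j+1} − 4 + 2 = 7·2^{j+1} − 2.
By induction, |V_n| = 7·2^n − 2 for all n ≥ 0.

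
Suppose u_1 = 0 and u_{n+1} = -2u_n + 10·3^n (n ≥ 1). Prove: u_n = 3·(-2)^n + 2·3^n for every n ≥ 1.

Base case: u_1 = 0, and 3·(-2)^1 + 2·3^1 = -6 + 6 = 0.
Assume u_k = 3·(-2)^k + 2·3^k for some k ≥ 1.
Then u_{k+1} = -2u_k + 10·3^k = -2·(3·(-2)^k + 2·3^k) + 10·3^k = 3·(-2)^{k+1} − 4·3^k + 10·3^k = 3·(-2)^{k+1} + 6·3^k = 3·(-2)^{k+1} + 2·3^{k+1}.
So the formula holds for k+1, and by induction u_n = 3·(-2)^n + 2·3^n for all n ≥ 1.

u_n = 3·(-2)^n + 2·3^n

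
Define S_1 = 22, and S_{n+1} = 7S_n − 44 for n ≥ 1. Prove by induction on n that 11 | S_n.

Base case: S_1 = 22 = 11·2, so 11 | S_1.
Assume 11 | S_m, so S_m = 11t for some integer t.
Then S_{m+1} = 7S_m − 44 = 7·(11t) − 44 = 11(7t − 4), so 11 | S_{m+1}.
This completes the inductive step, so 11 | S_n for all n ≥ 1.

11 | S_n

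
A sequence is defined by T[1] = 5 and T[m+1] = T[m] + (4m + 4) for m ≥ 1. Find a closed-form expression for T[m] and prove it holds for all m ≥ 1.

Claim: T[m] = 2m^2 + 2m + 1.

Base case: T[1] = 5, and 2·1^2 + 2·1 + 1 = 5.
Assume T[k] = 2k^2 + 2k + 1.
Then T[k+1] = T[k] + (4k + 4) = (2k^2 + 2k + 1) + (4k + 4) = 2k^2 + 6k + 5,
and 2·(k+1)^2 + 2·(k+1) + 1 = 2k^2 + 6k + 5.
Hence T[m] = 2m^2 + 2m + 1 for every m ≥ 1, by induction.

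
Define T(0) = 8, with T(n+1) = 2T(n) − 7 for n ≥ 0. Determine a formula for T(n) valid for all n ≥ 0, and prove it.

Claim: T(n) = 2^n + 7.

Base case: T(0) = 8, and 2^0 + 7 = 1 + 7 = 8.
Assume T(m) = 2^m + 7 for some m ≥ 0.
Then T(m+1) = 2T(m) − 7 = 2·(2^m + 7) − 7 = 2^{m+1} + 14 − 7 = 2^{m+1} + 7.
Hence T(n) = 2^n + 7 for every n ≥ 0, by induction.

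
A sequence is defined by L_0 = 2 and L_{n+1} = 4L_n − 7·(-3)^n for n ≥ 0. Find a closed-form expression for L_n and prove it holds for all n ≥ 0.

Claim: L_n = 4^n + (-3)^n.

Base case: L_0 = 2, and 4^0 + (-3)^0 = 1 + 1 = 2.
Assume L_k = 4^k + (-3)^k for some k ≥ 0.
Then L_{k+1} = 4L_k − 7·(-3)^k = 4·(4^k + (-3)^k) − 7·(-3)^k = 4^{k+1} + 4·(-3)^k − 7·(-3)^k = 4^{k+1} − 3·(-3)^k = 4^{k+1} + (-3)^{k+1}.
By induction, L_n = 4^n + (-3)^n for all n ≥ 0.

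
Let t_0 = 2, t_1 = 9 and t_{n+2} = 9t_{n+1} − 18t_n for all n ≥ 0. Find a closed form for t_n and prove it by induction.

Claim: t_n = 6^n + 3^n.

Base cases: t_0 = 2 and 6^0 + 3^0 = 2; t_1 = 9 and 6^1 + 3^1 = 9.
Assume t_j = 6^j + 3^j for all 0 ≤ j ≤ k, where k ≥ 1.
Then t_{k+1} = 9t_k − 18t_{k−1} = 9·(6^k + 3^k) − 18·(6^{k−1} + 3^{k−1}) = (9·6 − 18)6^{k−1} + (9·3 − 18)3^{k−1} = 36·6^{k−1} + 9·3^{k−1} = 6^{k+1} + 3^{k+1}.
So the formula holds for k+1, and by strong induction t_n = 6^n + 3^n for all n ≥ 0.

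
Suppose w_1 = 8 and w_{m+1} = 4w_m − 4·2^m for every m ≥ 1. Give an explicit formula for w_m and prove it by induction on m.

Claim: w_m = 4^m + 2·2^m.

Base case: w_1 = 8, and 4^1 + 2·2^1 = 4 + 4 = 8.
Assume w_r = 4^r + 2·2^r for some r ≥ 1.
Then w_{r+1} = 4w_r − 4·2^r = 4·(4^r + 2·2^r) − 4·2^r = 4^{r+1} + 8·2^r − 4·2^r = 4^{r+1} + 4·2^r = 4^{r+1} + 2·2^{r+1}.
Hence w_m = 4^m + 2·2^m for every m ≥ 1, by induction.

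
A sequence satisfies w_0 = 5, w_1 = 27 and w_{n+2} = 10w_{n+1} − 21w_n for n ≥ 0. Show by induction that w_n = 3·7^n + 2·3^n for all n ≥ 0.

Base cases: w_0 = 5 and 3·7^0 + 2·3^0 = 5; w_1 = 27 and 3·7^1 + 2·3^1 = 27.
Assume w_j = 3·7^j + 2·3^j for all 0 ≤ j ≤ r, where r ≥ 1.
Then w_{r+1} = 10w_r − 21w_{r−1} = 10·(3·7^r + 2·3^r) − 21·(3·7^{r−1} + 2·3^{r−1}) = 3·(10·7 − 21)7^{r−1} + 2·(10·3 − 21)3^{r−1} = 147·7^{r−1} + 18·3^{r−1} = 3·7^{r+1} + 2·3^{r+1}.
So the formula holds for r+1, and by strong induction w_n = 3·7^n + 2·3^n for all n ≥ 0.

w_n = 3·7^n + 2·3^n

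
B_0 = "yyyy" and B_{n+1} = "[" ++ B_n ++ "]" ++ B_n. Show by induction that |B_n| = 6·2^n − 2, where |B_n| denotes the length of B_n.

Base case: |B_0| = 4, and 6·2^0 − 2 = 4.
Assume |B_m| = 6·2^m − 2.
Then |B_{m+1}| = 1 + |B_m| + 1 + |B_m| = 2|B_m| + 2 = 2(6·2^m − 2) + 2 = 6·2^{m+1} − 4 + 2 = 6·2^{m+1} − 2.
This completes the inductive step, so |B_n| = 6·2^n − 2 for all n ≥ 0.

|B_n| = 6·2^n − 2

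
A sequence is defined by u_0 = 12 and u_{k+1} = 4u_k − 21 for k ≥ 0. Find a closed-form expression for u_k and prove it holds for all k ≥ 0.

Claim: u_k = 5·4^k + 7.

Base case: u_0 = 12, and 5·4^0 + 7 = 5 + 7 = 12.
Assume u_m = 5·4^m + 7 for some m ≥ 0.
Then u_{m+1} = 4u_m − 21 = 4·(5·4^m + 7) − 21 = 20·4^m + 28 − 21 = 5·4^{m+1} + 7.
So the formula holds for m+1, and by induction u_k = 5·4^k + 7 for all k ≥ 0.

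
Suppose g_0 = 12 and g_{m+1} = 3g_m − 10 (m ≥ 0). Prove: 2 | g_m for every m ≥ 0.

Base case: g_0 = 12 = 2·6, so 2 | g_0.
Assume 2 | g_j, so g_j = 2t for some integer t.
Then g_{j+1} = 3g_j − 10 = 3·(2t) − 10 = 2(3t − 5), so 2 | g_{j+1}.
This completes the inductive step, so 2 | g_m for all m ≥ 0.

2 | g_m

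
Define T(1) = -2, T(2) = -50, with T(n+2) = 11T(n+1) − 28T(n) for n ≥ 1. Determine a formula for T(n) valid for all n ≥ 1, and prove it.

Claim: T(n) = 3·4^n − 2·7^n.

Base cases: T(1) = -2 and 3·4^1 − 2·7^1 = -2; T(2) = -50 and 3·4^2 − 2·7^2 = -50.
Assume T(i) = 3·4^i − 2·7^i for all 1 ≤ i ≤ j, where j ≥ 2.
Then T(j+1) = 11T(j) − 28T(j−1) = 11·(3·4^j − 2·7^j) − 28·(3·4^{j−1} − 2·7^{j−1}) = 3·(11·4 − 28)4^{j−1} − 2·(11·7 − 28)7^{j−1} = 48·4^{j−1} − 98·7^{j−1} = 3·4^{j+1} − 2·7^{j+1}.
By strong induction, T(n) = 3·4^n − 2·7^n for all n ≥ 1.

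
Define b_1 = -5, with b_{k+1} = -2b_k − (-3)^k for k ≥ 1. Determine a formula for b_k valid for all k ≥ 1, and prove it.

Claim: b_k = (-2)^k + (-3)^k.

Base case: b_1 = -5, and (-2)^1 + (-3)^1 = -2 − 3 = -5.
Assume b_m = (-2)^m + (-3)^m for some m ≥ 1.
Then b_{m+1} = -2b_m − (-3)^m = -2·((-2)^m + (-3)^m) − (-3)^m = (-2)^{m+1} − 2·(-3)^m − (-3)^m = (-2)^{m+1} − 3·(-3)^m = (-2)^{m+1} + (-3)^{m+1}.
By induction, b_k = (-2)^k + (-3)^k for all k ≥ 1.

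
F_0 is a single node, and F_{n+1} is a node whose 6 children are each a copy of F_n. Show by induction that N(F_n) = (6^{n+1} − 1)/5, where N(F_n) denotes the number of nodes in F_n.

Base case: N(F_0) = 1, and (6^{0+1} − 1)/5 = 1.
Assume N(F_m) = (6^{m+1} − 1)/5.
Then N(F_{m+1}) = 1 + 6N(F_m) = 1 + 6·(6^{m+1} − 1)/5 = 1 + (6^{m+2} − 6)/5 = (5 + 6^{m+2} − 6)/5 = (6^{m+2} − 1)/5.
This completes the inductive step, so N(F_n) = (6^{n+1} − 1)/5 for all n ≥ 0.

N(F_n) = (6^{n+1} − 1)/5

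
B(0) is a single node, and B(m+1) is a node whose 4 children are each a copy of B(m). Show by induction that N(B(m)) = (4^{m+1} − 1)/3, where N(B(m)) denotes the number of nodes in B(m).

Base case: N(B(0)) = 1, and (4^{0+1} − 1)/3 = 1.
Assume N(B(j)) = (4^{j+1} − 1)/3.
Then N(B(j+1)) = 1 + 4N(B(j)) = 1 + 4·(4^{j+1} − 1)/3 = 1 + (4^{j+2} − 4)/3 = (3 + 4^{j+2} − 4)/3 = (4^{j+2} − 1)/3.
Hence N(B(m)) = (4^{m+1} − 1)/3 for every m ≥ 0, by induction.

N(B(m)) = (4^{m+1} − 1)/3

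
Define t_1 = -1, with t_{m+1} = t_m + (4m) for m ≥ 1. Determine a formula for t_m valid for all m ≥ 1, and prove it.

Claim: t_m = 2m^2 − 2m − 1.

Base case: t_1 = -1, and 2·1^2 − 2·1 − 1 = -1.
Assume t_r = 2r^2 − 2r − 1.
Then t_{r+1} = t_r + (4r) = (2r^2 − 2r − 1) + (4r) = 2r^2 + 2r − 1,
and 2·(r+1)^2 − 2·(r+1) − 1 = 2r^2 + 2r − 1.
This completes the inductive step, so t_m = 2m^2 − 2m − 1 for all m ≥ 1.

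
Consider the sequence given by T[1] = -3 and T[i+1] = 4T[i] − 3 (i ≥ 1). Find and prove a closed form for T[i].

Claim: T[i] = -4^i + 1.

Base case: T[1] = -3, and -4^1 + 1 = -4 + 1 = -3.
Assume T[r] = -4^r + 1 for some r ≥ 1.
Then T[r+1] = 4T[r] − 3 = 4·(-4^r + 1) − 3 = -4^{r+1} + 4 − 3 = -4^{r+1} + 1.
By induction, T[i] = -4^i + 1 for all i ≥ 1.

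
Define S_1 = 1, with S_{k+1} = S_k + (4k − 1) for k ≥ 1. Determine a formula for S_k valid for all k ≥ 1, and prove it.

Claim: S_k = 2k^2 − 3k + 2.

Base case: S_1 = 1, and 2·1^2 − 3·1 + 2 = 1.
Assume S_r = 2r^2 − 3r + 2.
Then S_{r+1} = S_r + (4r − 1) = (2r^2 − 3r + 2) + (4r − 1) = 2r^2 + r + 1,
and 2·(r+1)^2 − 3·(r+1) + 2 = 2r^2 + r + 1.
This completes the inductive step, so S_k = 2k^2 − 3k + 2 for all k ≥ 1.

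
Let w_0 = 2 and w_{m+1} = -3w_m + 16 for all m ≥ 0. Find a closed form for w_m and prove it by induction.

Claim: w_m = -2·(-3)^m + 4.

Base case: w_0 = 2, and -2·(-3)^0 + 4 = -2 + 4 = 2.
Assume w_k = -2·(-3)^k + 4 for some k ≥ 0.
Then w_{k+1} = -3w_k + 16 = -3·(-2·(-3)^k + 4) + 16 = 6·(-3)^k − 12 + 16 = -2·(-3)^{k+1} + 4.
Hence w_m = -2·(-3)^m + 4 for every m ≥ 0, by induction.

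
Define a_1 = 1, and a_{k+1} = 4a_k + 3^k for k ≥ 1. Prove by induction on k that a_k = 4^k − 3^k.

Base case: a_1 = 1, and 4^1 − 3^1 = 4 − 3 = 1.
Assume a_r = 4^r − 3^r for some r ≥ 1.
Then a_{r+1} = 4a_r + 3^r = 4·(4^r − 3^r) + 3^r = 4^{r+1} − 4·3^r + 3^r = 4^{r+1} − 3·3^r = 4^{r+1} − 3^{r+1}.
This completes the inductive step, so a_k = 4^k − 3^k for all k ≥ 1.

a_k = 4^k − 3^k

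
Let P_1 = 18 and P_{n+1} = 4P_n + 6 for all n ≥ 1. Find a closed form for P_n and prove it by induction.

Claim: P_n = 5·4^n − 2.

Base case: P_1 = 18, and 5·4^1 − 2 = 20 − 2 = 18.
Assume P_k = 5·4^k − 2 for some k ≥ 1.
Then P_{k+1} = 4P_k + 6 = 4·(5·4^k − 2) + 6 = 20·4^k − 8 + 6 = 5·4^{k+1} − 2.
This completes the inductive step, so P_n = 5·4^n − 2 for all n ≥ 1.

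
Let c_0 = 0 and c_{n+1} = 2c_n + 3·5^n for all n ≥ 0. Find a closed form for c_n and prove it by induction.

Claim: c_n = -2^n + 5^n.

Base case: c_0 = 0, and -2^0 + 5^0 = -1 + 1 = 0.
Assume c_r = -2^r + 5^r for some r ≥ 0.
Then c_{r+1} = 2c_r + 3·5^r = 2·(-2^r + 5^r) + 3·5^r = -2^{r+1} + 2·5^r + 3·5^r = -2^{r+1} + 5·5^r = -2^{r+1} + 5^{r+1}.
This completes the inductive step, so c_n = -2^n + 5^n for all n ≥ 0.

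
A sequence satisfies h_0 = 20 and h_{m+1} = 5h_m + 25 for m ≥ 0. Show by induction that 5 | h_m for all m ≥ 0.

Base case: h_0 = 20 = 5·4, so 5 | h_0.
Assume 5 | h_r, so h_r = 5t for some integer t.
Then h_{r+1} = 5h_r + 25 = 5·(5t) + 25 = 5(5t + 5), so 5 | h_{r+1}.
This completes the inductive step, so 5 | h_m for all m ≥ 0.

5 | h_m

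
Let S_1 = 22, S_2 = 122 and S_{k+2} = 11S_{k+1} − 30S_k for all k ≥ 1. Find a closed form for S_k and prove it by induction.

Claim: S_k = 2·6^k + 2·5^k.

Base cases: S_1 = 22 and 2·6^1 + 2·5^1 = 22; S_2 = 122 and 2·6^2 + 2·5^2 = 122.
Assume S_j = 2·6^j + 2·5^j for all 1 ≤ j ≤ m, where m ≥ 2.
Then S_{m+1} = 11S_m − 30S_{m−1} = 11·(2·6^m + 2·5^m) − 30·(2·6^{m−1} + 2·5^{m−1}) = 2·(11·6 − 30)6^{m−1} + 2·(11·5 − 30)5^{m−1} = 72·6^{m−1} + 50·5^{m−1} = 2·6^{m+1} + 2·5^{m+1}.
Hence S_k = 2·6^k + 2·5^k for every k ≥ 1, by strong induction.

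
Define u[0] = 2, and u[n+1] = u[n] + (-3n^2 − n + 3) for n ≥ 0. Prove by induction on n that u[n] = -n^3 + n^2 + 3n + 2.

Base case: u[0] = 2, and -0^3 + 0^2 + 3·0 + 2 = 2.
Assume u[k] = -k^3 + k^2 + 3k + 2.
Then u[k+1] = u[k] + (-3k^2 − k + 3) = (-k^3 + k^2 + 3k + 2) + (-3k^2 − k + 3) = -k^3 − 2k^2 + 2k + 5,
and -(k+1)^3 + (k+1)^2 + 3·(k+1) + 2 = -k^3 − 2k^2 + 2k + 5.
This completes the inductive step, so u[n] = -n^3 + n^2 + 3n + 2 for all n ≥ 0.

u[n] = -n^3 + n^2 + 3n + 2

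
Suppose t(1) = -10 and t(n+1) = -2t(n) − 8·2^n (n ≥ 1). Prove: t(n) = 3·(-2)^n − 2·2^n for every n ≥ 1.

Base case: t(1) = -10, and 3·(-2)^1 − 2·2^1 = -6 − 4 = -10.
Assume t(k) = 3·(-2)^k − 2·2^k for some k ≥ 1.
Then t(k+1) = -2t(k) − 8·2^k = -2·(3·(-2)^k − 2·2^k) − 8·2^k = 3·(-2)^{k+1} + 4·2^k − 8·2^k = 3·(-2)^{k+1} − 4·2^k = 3·(-2)^{k+1} − 2·2^{k+1}.
This completes the inductive step, so t(n) = 3·(-2)^n − 2·2^n for all n ≥ 1.

t(n) = 3·(-2)^n − 2·2^n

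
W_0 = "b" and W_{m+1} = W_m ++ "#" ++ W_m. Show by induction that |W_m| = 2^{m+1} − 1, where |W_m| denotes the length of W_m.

Base case: |W_0| = 1, and 2^{0+1} − 1 = 1.
Assume |W_j| = 2^{j+1} − 1.
Then |W_{j+1}| = |W_j| + 1 + |W_j| = 2|W_j| + 1 = 2(2^{j+1} − 1) + 1 = 2^{j+2} − 2 + 1 = 2^{j+2} − 1.
This completes the inductive step, so |W_m| = 2^{m+1} − 1 for all m ≥ 0.

|W_m| = 2^{m+1} − 1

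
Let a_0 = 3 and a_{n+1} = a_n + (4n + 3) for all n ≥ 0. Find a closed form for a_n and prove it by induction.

Claim: a_n = 2n^2 + n + 3.

Base case: a_0 = 3, and 2·0^2 + 0 + 3 = 3.
Assume a_j = 2j^2 + j + 3.
Then a_{j+1} = a_j + (4j + 3) = (2j^2 + j + 3) + (4j + 3) = 2j^2 + 5j + 6,
and 2·(j+1)^2 + (j+1) + 3 = 2j^2 + 5j + 6.
By induction, a_n = 2n^2 + n + 3 for all n ≥ 0.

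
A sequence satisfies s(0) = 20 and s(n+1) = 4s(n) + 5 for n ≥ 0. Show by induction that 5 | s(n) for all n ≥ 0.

Base case: s(0) = 20 = 5·4, so 5 | s(0).
Assume 5 | s(r), so s(r) = 5t for some integer t.
Then s(r+1) = 4s(r) + 5 = 4·(5t) + 5 = 5(4t + 1), so 5 | s(r+1).
So the property holds for r+1, and by induction 5 | s(n) for all n ≥ 0.

5 | s(n)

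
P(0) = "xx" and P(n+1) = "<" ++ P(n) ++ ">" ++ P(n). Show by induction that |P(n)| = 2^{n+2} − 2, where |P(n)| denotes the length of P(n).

Base case: |P(0)| = 2, and 2^{0+2} − 2 = 2.
Assume |P(r)| = 2^{r+2} − 2.
Then |P(r+1)| = 1 + |P(r)| + 1 + |P(r)| = 2|P(r)| + 2 = 2(2^{r+2} − 2) + 2 = 2^{r+3} − 4 + 2 = 2^{r+3} − 2.
This completes the inductive step, so |P(n)| = 2^{n+2} − 2 for all n ≥ 0.

|P(n)| = 2^{n+2} − 2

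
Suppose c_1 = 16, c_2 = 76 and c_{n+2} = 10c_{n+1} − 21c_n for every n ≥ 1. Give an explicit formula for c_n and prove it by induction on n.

Claim: c_n = 3·3^n + 7^n.

Base cases: c_1 = 16 and 3·3^1 + 7^1 = 16; c_2 = 76 and 3·3^2 + 7^2 = 76.
Assume c_j = 3·3^j + 7^j for all 1 ≤ j ≤ r, where r ≥ 2.
Then c_{r+1} = 10c_r − 21c_{r−1} = 10·(3·3^r + 7^r) − 21·(3·3^{r−1} + 7^{r−1}) = 3·(10·3 − 21)3^{r−1} + (10·7 − 21)7^{r−1} = 27·3^{r−1} + 49·7^{r−1} = 3·3^{r+1} + 7^{r+1}.
By strong induction, c_n = 3·3^n + 7^n for all n ≥ 1.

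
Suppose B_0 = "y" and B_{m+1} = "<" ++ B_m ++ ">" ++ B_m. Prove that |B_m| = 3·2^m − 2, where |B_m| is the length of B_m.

Base case: |B_0| = 1, and 3·2^0 − 2 = 1.
Assume |B_k| = 3·2^k − 2.
Then |B_{k+1}| = 1 + |B_k| + 1 + |B_k| = 2|B_k| + 2 = 2(3·2^k − 2) + 2 = 3·2^{k+1} − 4 + 2 = 3·2^{k+1} − 2.
So the formula holds for k+1, and by induction |B_m| = 3·2^m − 2 for all m ≥ 0.

|B_m| = 3·2^m − 2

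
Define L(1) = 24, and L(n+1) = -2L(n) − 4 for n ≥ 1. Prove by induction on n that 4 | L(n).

Base case: L(1) = 24 = 4·6, so 4 | L(1).
Assume 4 | L(r), so L(r) = 4t for some integer t.
Then L(r+1) = -2L(r) − 4 = -2·(4t) − 4 = 4(-2t − 1), so 4 | L(r+1).
This completes the inductive step, so 4 | L(n) for all n ≥ 1.

4 | L(n)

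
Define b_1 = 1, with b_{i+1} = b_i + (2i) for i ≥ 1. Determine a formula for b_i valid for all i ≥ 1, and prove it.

Claim: b_i = i^2 − i + 1.

Base case: b_1 = 1, and 1^2 − 1 + 1 = 1.
Assume b_j = j^2 − j + 1.
Then b_{j+1} = b_j + (2j) = (j^2 − j + 1) + (2j) = j^2 + j + 1,
and (j+1)^2 − (j+1) + 1 = j^2 + j + 1.
By induction, b_i = i^2 − i + 1 for all i ≥ 1.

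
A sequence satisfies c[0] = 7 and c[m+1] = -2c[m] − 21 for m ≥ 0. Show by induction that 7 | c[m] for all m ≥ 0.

Base case: c[0] = 7 = 7·1, so 7 | c[0].
Assume 7 | c[r], so c[r] = 7t for some integer t.
Then c[r+1] = -2c[r] − 21 = -2·(7t) − 21 = 7(-2t − 3), so 7 | c[r+1].
By induction, 7 | c[m] for all m ≥ 0.

7 | c[m]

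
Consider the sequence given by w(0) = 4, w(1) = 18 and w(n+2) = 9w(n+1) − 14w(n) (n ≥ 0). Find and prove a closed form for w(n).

Claim: w(n) = 2·7^n + 2·2^n.

Base cases: w(0) = 4 and 2·7^0 + 2·2^0 = 4; w(1) = 18 and 2·7^1 + 2·2^1 = 18.
Assume w(i) = 2·7^i + 2·2^i for all 0 ≤ i ≤ j, where j ≥ 1.
Then w(j+1) = 9w(j) − 14w(j−1) = 9·(2·7^j + 2·2^j) − 14·(2·7^{j−1} + 2·2^{j−1}) = 2·(9·7 − 14)7^{j−1} + 2·(9·2 − 14)2^{j−1} = 98·7^{j−1} + 8·2^{j−1} = 2·7^{j+1} + 2·2^{j+1}.
So the formula holds for j+1, and by strong induction w(n) = 2·7^n + 2·2^n for all n ≥ 0.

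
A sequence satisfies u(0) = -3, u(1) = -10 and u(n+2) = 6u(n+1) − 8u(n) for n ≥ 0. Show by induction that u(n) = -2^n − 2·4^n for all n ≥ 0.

Base cases: u(0) = -3 and -2^0 − 2·4^0 = -3; u(1) = -10 and -2^1 − 2·4^1 = -10.
Assume u(j) = -2^j − 2·4^j for all 0 ≤ j ≤ m, where m ≥ 1.
Then u(m+1) = 6u(m) − 8u(m−1) = 6·(-2^m − 2·4^m) − 8·(-2^{m−1} − 2·4^{m−1}) = -(6·2 − 8)2^{m−1} − 2·(6·4 − 8)4^{m−1} = -4·2^{m−1} − 32·4^{m−1} = -2^{m+1} − 2·4^{m+1}.
This completes the inductive step, so u(n) = -2^n − 2·4^n for all n ≥ 0.

u(n) = -2^n − 2·4^n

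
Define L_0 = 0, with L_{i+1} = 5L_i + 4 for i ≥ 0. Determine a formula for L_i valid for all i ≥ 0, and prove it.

Claim: L_i = 5^i − 1.

Base case: L_0 = 0, and 5^0 − 1 = 1 − 1 = 0.
Assume L_j = 5^j − 1 for some j ≥ 0.
Then L_{j+1} = 5L_j + 4 = 5·(5^j − 1) + 4 = 5^{j+1} − 5 + 4 = 5^{j+1} − 1.
So the formula holds for j+1, and by induction L_i = 5^i − 1 for all i ≥ 0.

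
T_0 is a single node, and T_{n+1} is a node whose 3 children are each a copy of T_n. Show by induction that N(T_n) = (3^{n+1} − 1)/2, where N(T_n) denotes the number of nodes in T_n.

Base case: N(T_0) = 1, and (3^{0+1} − 1)/2 = 1.
Assume N(T_r) = (3^{r+1} − 1)/2.
Then N(T_{r+1}) = 1 + 3N(T_r) = 1 + 3·(3^{r+1} − 1)/2 = 1 + (3^{r+2} − 3)/2 = (2 + 3^{r+2} − 3)/2 = (3^{r+2} − 1)/2.
Hence N(T_n) = (3^{n+1} − 1)/2 for every n ≥ 0, by induction.

N(T_n) = (3^{n+1} − 1)/2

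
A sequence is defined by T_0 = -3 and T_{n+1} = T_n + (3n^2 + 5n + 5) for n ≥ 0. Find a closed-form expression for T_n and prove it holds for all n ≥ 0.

Claim: T_n = n^3 + n^2 + 3n − 3.

Base case: T_0 = -3, and 0^3 + 0^2 + 3·0 − 3 = -3.
Assume T_m = m^3 + m^2 + 3m − 3.
Then T_{m+1} = T_m + (3m^2 + 5m + 5) = (m^3 + m^2 + 3m − 3) + (3m^2 + 5m + 5) = m^3 + 4m^2 + 8m + 2,
and (m+1)^3 + (m+1)^2 + 3·(m+1) − 3 = m^3 + 4m^2 + 8m + 2.
This completes the inductive step, so T_n = n^3 + n^2 + 3n − 3 for all n ≥ 0.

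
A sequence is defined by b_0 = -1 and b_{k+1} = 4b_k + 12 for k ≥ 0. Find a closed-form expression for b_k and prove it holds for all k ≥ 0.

Claim: b_k = 3·4^k − 4.

Base case: b_0 = -1, and 3·4^0 − 4 = 3 − 4 = -1.
Assume b_r = 3·4^r − 4 for some r ≥ 0.
Then b_{r+1} = 4b_r + 12 = 4·(3·4^r − 4) + 12 = 12·4^r − 16 + 12 = 3·4^{r+1} − 4.
This completes the inductive step, so b_k = 3·4^k − 4 for all k ≥ 0.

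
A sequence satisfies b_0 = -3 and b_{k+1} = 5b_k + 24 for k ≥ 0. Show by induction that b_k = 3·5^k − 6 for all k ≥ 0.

Base case: b_0 = -3, and 3·5^0 − 6 = 3 − 6 = -3.
Assume b_j = 3·5^j − 6 for some j ≥ 0.
Then b_{j+1} = 5b_j + 24 = 5·(3·5^j − 6) + 24 = 15·5^j − 30 + 24 = 3·5^{j+1} − 6.
So the formula holds for j+1, and by induction b_k = 3·5^k − 6 for all k ≥ 0.

b_k = 3·5^k − 6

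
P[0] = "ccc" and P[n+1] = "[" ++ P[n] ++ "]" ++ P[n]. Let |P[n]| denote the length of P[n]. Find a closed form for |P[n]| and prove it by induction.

Claim: |P[n]| = 5·2^n − 2.

Base case: |P[0]| = 3, and 5·2^0 − 2 = 3.
Assume |P[j]| = 5·2^j − 2.
Then |P[j+1]| = 1 + |P[j]| + 1 + |P[j]| = 2|P[j]| + 2 = 2(5·2^j − 2) + 2 = 5·2^{j+1} − 4 + 2 = 5·2^{j+1} − 2.
This completes the inductive step, so |P[n]| = 5·2^n − 2 for all n ≥ 0.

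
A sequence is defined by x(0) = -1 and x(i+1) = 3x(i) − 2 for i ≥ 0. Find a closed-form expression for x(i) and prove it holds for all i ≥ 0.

Claim: x(i) = -2·3^i + 1.

Base case: x(0) = -1, and -2·3^0 + 1 = -2 + 1 = -1.
Assume x(k) = -2·3^k + 1 for some k ≥ 0.
Then x(k+1) = 3x(k) − 2 = 3·(-2·3^k + 1) − 2 = -6·3^k + 3 − 2 = -2·3^{k+1} + 1.
Hence x(i) = -2·3^i + 1 for every i ≥ 0, by induction.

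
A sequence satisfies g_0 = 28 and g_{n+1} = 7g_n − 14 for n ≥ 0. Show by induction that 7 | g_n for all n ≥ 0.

Base case: g_0 = 28 = 7·4, so 7 | g_0.
Assume 7 | g_m, so g_m = 7t for some integer t.
Then g_{m+1} = 7g_m − 14 = 7·(7t) − 14 = 7(7t − 2), so 7 | g_{m+1}.
So the property holds for m+1, and by induction 7 | g_n for all n ≥ 0.

7 | g_n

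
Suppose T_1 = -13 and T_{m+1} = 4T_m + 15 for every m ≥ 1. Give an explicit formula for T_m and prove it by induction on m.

Claim: T_m = -2·4^m − 5.

Base case: T_1 = -13, and -2·4^1 − 5 = -8 − 5 = -13.
Assume T_j = -2·4^j − 5 for some j ≥ 1.
Then T_{j+1} = 4T_j + 15 = 4·(-2·4^j − 5) + 15 = -8·4^j − 20 + 15 = -2·4^{j+1} − 5.
By induction, T_m = -2·4^m − 5 for all m ≥ 1.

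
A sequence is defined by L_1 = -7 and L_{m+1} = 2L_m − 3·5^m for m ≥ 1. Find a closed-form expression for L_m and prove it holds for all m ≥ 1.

Claim: L_m = -2^m − 5^m.

Base case: L_1 = -7, and -2^1 − 5^1 = -2 − 5 = -7.
Assume L_k = -2^k − 5^k for some k ≥ 1.
Then L_{k+1} = 2L_k − 3·5^k = 2·(-2^k − 5^k) − 3·5^k = -2^{k+1} − 2·5^k − 3·5^k = -2^{k+1} − 5·5^k = -2^{k+1} − 5^{k+1}.
This completes the inductive step, so L_m = -2^m − 5^m for all m ≥ 1.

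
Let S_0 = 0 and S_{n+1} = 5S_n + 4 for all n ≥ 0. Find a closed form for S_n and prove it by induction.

Claim: S_n = 5^n − 1.

Base case: S_0 = 0, and 5^0 − 1 = 1 − 1 = 0.
Assume S_r = 5^r − 1 for some r ≥ 0.
Then S_{r+1} = 5S_r + 4 = 5·(5^r − 1) + 4 = 5^{r+1} − 5 + 4 = 5^{r+1} − 1.
By induction, S_n = 5^n − 1 for all n ≥ 0.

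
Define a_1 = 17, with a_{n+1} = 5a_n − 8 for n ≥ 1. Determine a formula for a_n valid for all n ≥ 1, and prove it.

Claim: a_n = 3·5^n + 2.

Base case: a_1 = 17, and 3·5^1 + 2 = 15 + 2 = 17.
Assume a_r = 3·5^r + 2 for some r ≥ 1.
Then a_{r+1} = 5a_r − 8 = 5·(3·5^r + 2) − 8 = 15·5^r + 10 − 8 = 3·5^{r+1} + 2.
By induction, a_n = 3·5^n + 2 for all n ≥ 1.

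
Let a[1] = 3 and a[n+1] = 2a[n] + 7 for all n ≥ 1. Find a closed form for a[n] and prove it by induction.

Claim: a[n] = 5·2^n − 7.

Base case: a[1] = 3, and 5·2^1 − 7 = 10 − 7 = 3.
Assume a[m] = 5·2^m − 7 for some m ≥ 1.
Then a[m+1] = 2a[m] + 7 = 2·(5·2^m − 7) + 7 = 10·2^m − 14 + 7 = 5·2^{m+1} − 7.
Hence a[n] = 5·2^n − 7 for every n ≥ 1, by induction.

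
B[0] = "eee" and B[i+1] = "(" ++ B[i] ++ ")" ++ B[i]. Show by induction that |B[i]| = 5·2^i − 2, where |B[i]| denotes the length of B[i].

Base case: |B[0]| = 3, and 5·2^0 − 2 = 3.
Assume |B[k]| = 5·2^k − 2.
Then |B[k+1]| = 1 + |B[k]| + 1 + |B[k]| = 2|B[k]| + 2 = 2(5·2^k − 2) + 2 = 5·2^{k+1} − 4 + 2 = 5·2^{k+1} − 2.
This completes the inductive step, so |B[i]| = 5·2^i − 2 for all i ≥ 0.

|B[i]| = 5·2^i − 2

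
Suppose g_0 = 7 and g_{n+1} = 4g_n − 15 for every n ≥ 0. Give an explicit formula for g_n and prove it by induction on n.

Claim: g_n = 2·4^n + 5.

Base case: g_0 = 7, and 2·4^0 + 5 = 2 + 5 = 7.
Assume g_m = 2·4^m + 5 for some m ≥ 0.
Then g_{m+1} = 4g_m − 15 = 4·(2·4^m + 5) − 15 = 8·4^m + 20 − 15 = 2·4^{m+1} + 5.
By induction, g_n = 2·4^n + 5 for all n ≥ 0.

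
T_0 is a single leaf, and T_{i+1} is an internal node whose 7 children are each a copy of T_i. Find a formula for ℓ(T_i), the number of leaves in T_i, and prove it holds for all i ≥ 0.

Claim: ℓ(T_i) = 7^i.

Base case: ℓ(T_0) = 1, and 7^0 = 1.
Assume ℓ(T_m) = 7^m.
Then ℓ(T_{m+1}) = 7·ℓ(T_m) = 7·7^m = 7^{m+1}.
So the formula holds for m+1, and by induction ℓ(T_i) = 7^i for all i ≥ 0.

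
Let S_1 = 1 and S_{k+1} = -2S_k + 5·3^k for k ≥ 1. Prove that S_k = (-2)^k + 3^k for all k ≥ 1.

Base case: S_1 = 1, and (-2)^1 + 3^1 = -2 + 3 = 1.
Assume S_m = (-2)^m + 3^m for some m ≥ 1.
Then S_{m+1} = -2S_m + 5·3^m = -2·((-2)^m + 3^m) + 5·3^m = (-2)^{m+1} − 2·3^m + 5·3^m = (-2)^{m+1} + 3·3^m = (-2)^{m+1} + 3^{m+1}.
Hence S_k = (-2)^k + 3^k for every k ≥ 1, by induction.

S_k = (-2)^k + 3^k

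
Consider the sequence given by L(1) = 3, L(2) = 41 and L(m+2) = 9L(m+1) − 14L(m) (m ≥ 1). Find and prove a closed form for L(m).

Claim: L(m) = 7^m − 2·2^m.

Base cases: L(1) = 3 and 7^1 − 2·2^1 = 3; L(2) = 41 and 7^2 − 2·2^2 = 41.
Assume L(j) = 7^j − 2·2^j for all 1 ≤ j ≤ k, where k ≥ 2.
Then L(k+1) = 9L(k) − 14L(k−1) = 9·(7^k − 2·2^k) − 14·(7^{k−1} − 2·2^{k−1}) = (9·7 − 14)7^{k−1} − 2·(9·2 − 14)2^{k−1} = 49·7^{k−1} − 8·2^{k−1} = 7^{k+1} − 2·2^{k+1}.
So the formula holds for k+1, and by strong induction L(m) = 7^m − 2·2^m for all m ≥ 1.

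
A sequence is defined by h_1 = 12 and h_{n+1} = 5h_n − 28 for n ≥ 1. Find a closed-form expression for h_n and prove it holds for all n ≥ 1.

Claim: h_n = 5^n + 7.

Base case: h_1 = 12, and 5^1 + 7 = 5 + 7 = 12.
Assume h_r = 5^r + 7 for some r ≥ 1.
Then h_{r+1} = 5h_r − 28 = 5·(5^r + 7) − 28 = 5^{r+1} + 35 − 28 = 5^{r+1} + 7.
By induction, h_n = 5^n + 7 for all n ≥ 1.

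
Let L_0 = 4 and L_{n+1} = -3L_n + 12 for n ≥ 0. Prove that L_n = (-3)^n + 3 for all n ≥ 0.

Base case: L_0 = 4, and (-3)^0 + 3 = 1 + 3 = 4.
Assume L_m = (-3)^m + 3 for some m ≥ 0.
Then L_{m+1} = -3L_m + 12 = -3·((-3)^m + 3) + 12 = -3·(-3)^m − 9 + 12 = (-3)^{m+1} + 3.
Hence L_n = (-3)^n + 3 for every n ≥ 0, by induction.

L_n = (-3)^n + 3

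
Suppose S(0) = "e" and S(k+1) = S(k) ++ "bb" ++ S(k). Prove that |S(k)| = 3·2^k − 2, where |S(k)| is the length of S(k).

Base case: |S(0)| = 1, and 3·2^0 − 2 = 1.
Assume |S(j)| = 3·2^j − 2.
Then |S(j+1)| = |S(j)| + 2 + |S(j)| = 2|S(j)| + 2 = 2(3·2^j − 2) + 2 = 3·2^{j+1} − 4 + 2 = 3·2^{j+1} − 2.
Hence |S(k)| = 3·2^k − 2 for every k ≥ 0, by induction.

|S(k)| = 3·2^k − 2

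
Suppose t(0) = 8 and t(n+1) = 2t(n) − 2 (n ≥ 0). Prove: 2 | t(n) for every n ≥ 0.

Base case: t(0) = 8 = 2·4, so 2 | t(0).
Assume 2 | t(r), so t(r) = 2s for some integer s.
Then t(r+1) = 2t(r) − 2 = 2·(2s) − 2 = 2(2s − 1), so 2 | t(r+1).
By induction, 2 | t(n) for all n ≥ 0.

2 | t(n)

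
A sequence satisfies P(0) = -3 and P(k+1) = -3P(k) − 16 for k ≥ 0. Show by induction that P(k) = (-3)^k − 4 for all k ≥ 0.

Base case: P(0) = -3, and (-3)^0 − 4 = 1 − 4 = -3.
Assume P(j) = (-3)^j − 4 for some j ≥ 0.
Then P(j+1) = -3P(j) − 16 = -3·((-3)^j − 4) − 16 = -3·(-3)^j + 12 − 16 = (-3)^{j+1} − 4.
This completes the inductive step, so P(k) = (-3)^k − 4 for all k ≥ 0.

P(k) = (-3)^k − 4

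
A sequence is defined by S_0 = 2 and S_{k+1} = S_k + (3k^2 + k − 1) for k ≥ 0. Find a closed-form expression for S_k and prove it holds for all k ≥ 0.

Claim: S_k = k^3 − k^2 − k + 2.

Base case: S_0 = 2, and 0^3 − 0^2 − 0 + 2 = 2.
Assume S_m = m^3 − m^2 − m + 2.
Then S_{m+1} = S_m + (3m^2 + m − 1) = (m^3 − m^2 − m + 2) + (3m^2 + m − 1) = m^3 + 2m^2 + 1,
and (m+1)^3 − (m+1)^2 − (m+1) + 2 = m^3 + 2m^2 + 1.
This completes the inductive step, so S_k = k^3 − k^2 − k + 2 for all k ≥ 0.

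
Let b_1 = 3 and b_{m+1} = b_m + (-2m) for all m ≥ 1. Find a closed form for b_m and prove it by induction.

Claim: b_m = -m^2 + m + 3.

Base case: b_1 = 3, and -1^2 + 1 + 3 = 3.
Assume b_r = -r^2 + r + 3.
Then b_{r+1} = b_r + (-2r) = (-r^2 + r + 3) + (-2r) = -r^2 − r + 3,
and -(r+1)^2 + (r+1) + 3 = -r^2 − r + 3.
By induction, b_m = -m^2 + m + 3 for all m ≥ 1.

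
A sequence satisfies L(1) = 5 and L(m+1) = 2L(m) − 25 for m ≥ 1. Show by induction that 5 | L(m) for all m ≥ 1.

Base case: L(1) = 5 = 5·1, so 5 | L(1).
Assume 5 | L(r), so L(r) = 5t for some integer t.
Then L(r+1) = 2L(r) − 25 = 2·(5t) − 25 = 5(2t − 5), so 5 | L(r+1).
This completes the inductive step, so 5 | L(m) for all m ≥ 1.

5 | L(m)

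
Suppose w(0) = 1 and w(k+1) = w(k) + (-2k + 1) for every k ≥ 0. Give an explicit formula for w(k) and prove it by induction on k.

Claim: w(k) = -k^2 + 2k + 1.

Base case: w(0) = 1, and -0^2 + 2·0 + 1 = 1.
Assume w(r) = -r^2 + 2r + 1.
Then w(r+1) = w(r) + (-2r + 1) = (-r^2 + 2r + 1) + (-2r + 1) = -r^2 + 2,
and -(r+1)^2 + 2·(r+1) + 1 = -r^2 + 2.
Hence w(k) = -k^2 + 2k + 1 for every k ≥ 0, by induction.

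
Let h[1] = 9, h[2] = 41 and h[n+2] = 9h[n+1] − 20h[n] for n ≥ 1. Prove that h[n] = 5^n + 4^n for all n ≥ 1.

Base cases: h[1] = 9 and 5^1 + 4^1 = 9; h[2] = 41 and 5^2 + 4^2 = 41.
Assume h[j] = 5^j + 4^j for all 1 ≤ j ≤ r, where r ≥ 2.
Then h[r+1] = 9h[r] − 20h[r−1] = 9·(5^r + 4^r) − 20·(5^{r−1} + 4^{r−1}) = (9·5 − 20)5^{r−1} + (9·4 − 20)4^{r−1} = 25·5^{r−1} + 16·4^{r−1} = 5^{r+1} + 4^{r+1}.
Hence h[n] = 5^n + 4^n for every n ≥ 1, by strong induction.

h[n] = 5^n + 4^n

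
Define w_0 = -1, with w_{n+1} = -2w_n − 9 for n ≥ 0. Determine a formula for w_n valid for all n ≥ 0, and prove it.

Claim: w_n = 2·(-2)^n − 3.

Base case: w_0 = -1, and 2·(-2)^0 − 3 = 2 − 3 = -1.
Assume w_m = 2·(-2)^m − 3 for some m ≥ 0.
Then w_{m+1} = -2w_m − 9 = -2·(2·(-2)^m − 3) − 9 = -4·(-2)^m + 6 − 9 = 2·(-2)^{m+1} − 3.
This completes the inductive step, so w_n = 2·(-2)^n − 3 for all n ≥ 0.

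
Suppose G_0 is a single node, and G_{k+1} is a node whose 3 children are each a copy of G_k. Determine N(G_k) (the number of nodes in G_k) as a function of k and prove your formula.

Claim: N(G_k) = (3^{k+1} − 1)/2.

Base case: N(G_0) = 1, and (3^{0+1} − 1)/2 = 1.
Assume N(G_r) = (3^{r+1} − 1)/2.
Then N(G_{r+1}) = 1 + 3N(G_r) = 1 + 3·(3^{r+1} − 1)/2 = 1 + (3^{r+2} − 3)/2 = (2 + 3^{r+2} − 3)/2 = (3^{r+2} − 1)/2.
By induction, N(G_k) = (3^{k+1} − 1)/2 for all k ≥ 0.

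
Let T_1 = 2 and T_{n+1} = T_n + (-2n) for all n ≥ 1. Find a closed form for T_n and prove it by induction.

Claim: T_n = -n^2 + n + 2.

Base case: T_1 = 2, and -1^2 + 1 + 2 = 2.
Assume T_m = -m^2 + m + 2.
Then T_{m+1} = T_m + (-2m) = (-m^2 + m + 2) + (-2m) = -m^2 − m + 2,
and -(m+1)^2 + (m+1) + 2 = -m^2 − m + 2.
Hence T_n = -n^2 + n + 2 for every n ≥ 1, by induction.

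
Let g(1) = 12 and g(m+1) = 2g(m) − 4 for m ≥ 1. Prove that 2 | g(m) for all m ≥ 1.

Base case: g(1) = 12 = 2·6, so 2 | g(1).
Assume 2 | g(j), so g(j) = 2t for some integer t.
Then g(j+1) = 2g(j) − 4 = 2·(2t) − 4 = 2(2t − 2), so 2 | g(j+1).
So the property holds for j+1, and by induction 2 | g(m) for all m ≥ 1.

2 | g(m)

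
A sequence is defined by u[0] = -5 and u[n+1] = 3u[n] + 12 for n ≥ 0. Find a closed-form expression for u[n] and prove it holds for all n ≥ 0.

Claim: u[n] = 3^n − 6.

Base case: u[0] = -5, and 3^0 − 6 = 1 − 6 = -5.
Assume u[j] = 3^j − 6 for some j ≥ 0.
Then u[j+1] = 3u[j] + 12 = 3·(3^j − 6) + 12 = 3^{j+1} − 18 + 12 = 3^{j+1} − 6.
So the formula holds for j+1, and by induction u[n] = 3^n − 6 for all n ≥ 0.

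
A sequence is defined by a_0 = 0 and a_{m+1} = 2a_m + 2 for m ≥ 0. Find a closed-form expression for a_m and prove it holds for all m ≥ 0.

Claim: a_m = 2^{m+1} − 2.

Base case: a_0 = 0, and 2^{0+1} − 2 = 2 − 2 = 0.
Assume a_r = 2^{r+1} − 2 for some r ≥ 0.
Then a_{r+1} = 2a_r + 2 = 2·(2^{r+1} − 2) + 2 = 2^{r+2} − 4 + 2 = 2^{r+2} − 2.
This completes the inductive step, so a_m = 2^{m+1} − 2 for all m ≥ 0.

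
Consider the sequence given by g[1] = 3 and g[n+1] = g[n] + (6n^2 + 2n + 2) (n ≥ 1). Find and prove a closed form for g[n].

Claim: g[n] = 2n^3 − 2n^2 + 2n + 1.

Base case: g[1] = 3, and 2·1^3 − 2·1^2 + 2·1 + 1 = 3.
Assume g[r] = 2r^3 − 2r^2 + 2r + 1.
Then g[r+1] = g[r] + (6r^2 + 2r + 2) = (2r^3 − 2r^2 + 2r + 1) + (6r^2 + 2r + 2) = 2r^3 + 4r^2 + 4r + 3,
and 2·(r+1)^3 − 2·(r+1)^2 + 2·(r+1) + 1 = 2r^3 + 4r^2 + 4r + 3.
By induction, g[n] = 2n^3 − 2n^2 + 2n + 1 for all n ≥ 1.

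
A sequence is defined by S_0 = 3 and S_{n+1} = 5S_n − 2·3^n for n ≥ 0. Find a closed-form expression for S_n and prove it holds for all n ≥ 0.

Claim: S_n = 2·5^n + 3^n.

Base case: S_0 = 3, and 2·5^0 + 3^0 = 2 + 1 = 3.
Assume S_m = 2·5^m + 3^m for some m ≥ 0.
Then S_{m+1} = 5S_m − 2·3^m = 5·(2·5^m + 3^m) − 2·3^m = 2·5^{m+1} + 5·3^m − 2·3^m = 2·5^{m+1} + 3·3^m = 2·5^{m+1} + 3^{m+1}.
Hence S_n = 2·5^n + 3^n for every n ≥ 0, by induction.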